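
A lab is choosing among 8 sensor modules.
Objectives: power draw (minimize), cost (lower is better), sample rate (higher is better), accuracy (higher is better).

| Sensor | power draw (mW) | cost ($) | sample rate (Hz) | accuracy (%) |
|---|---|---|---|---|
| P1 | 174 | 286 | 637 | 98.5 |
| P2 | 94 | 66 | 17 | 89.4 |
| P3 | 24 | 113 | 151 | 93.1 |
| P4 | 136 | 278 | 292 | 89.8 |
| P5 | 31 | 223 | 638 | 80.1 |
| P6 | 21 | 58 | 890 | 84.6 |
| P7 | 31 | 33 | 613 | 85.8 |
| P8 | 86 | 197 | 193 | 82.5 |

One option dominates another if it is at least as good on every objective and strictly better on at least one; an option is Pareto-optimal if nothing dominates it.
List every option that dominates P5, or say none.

P6

P6: power draw 21≤31, cost 58≤223, sample rate 890≥638, accuracy 84.6≥80.1 — dominates P5.
Others (P1, P2, P3, P4, P7, P8) are each worse than P5 on at least one objective.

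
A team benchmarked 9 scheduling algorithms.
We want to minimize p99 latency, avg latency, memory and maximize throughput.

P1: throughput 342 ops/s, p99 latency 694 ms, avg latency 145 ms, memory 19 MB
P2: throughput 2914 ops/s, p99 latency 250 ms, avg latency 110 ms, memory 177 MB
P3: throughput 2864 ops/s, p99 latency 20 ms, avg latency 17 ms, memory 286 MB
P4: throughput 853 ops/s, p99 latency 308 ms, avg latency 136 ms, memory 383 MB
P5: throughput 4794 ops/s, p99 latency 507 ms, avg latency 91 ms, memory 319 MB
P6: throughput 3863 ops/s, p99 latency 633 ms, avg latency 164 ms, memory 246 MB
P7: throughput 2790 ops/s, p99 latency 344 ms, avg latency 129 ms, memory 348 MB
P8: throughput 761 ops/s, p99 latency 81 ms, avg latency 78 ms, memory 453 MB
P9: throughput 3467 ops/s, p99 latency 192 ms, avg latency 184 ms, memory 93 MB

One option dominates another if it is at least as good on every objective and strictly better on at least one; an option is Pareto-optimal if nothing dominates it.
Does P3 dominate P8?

P3 vs P8: throughput 2864≥761, p99 latency 20≤81, avg latency 17≤78, memory 286≤453 — P3 is at least as good on every objective with at least one strict improvement.

Yes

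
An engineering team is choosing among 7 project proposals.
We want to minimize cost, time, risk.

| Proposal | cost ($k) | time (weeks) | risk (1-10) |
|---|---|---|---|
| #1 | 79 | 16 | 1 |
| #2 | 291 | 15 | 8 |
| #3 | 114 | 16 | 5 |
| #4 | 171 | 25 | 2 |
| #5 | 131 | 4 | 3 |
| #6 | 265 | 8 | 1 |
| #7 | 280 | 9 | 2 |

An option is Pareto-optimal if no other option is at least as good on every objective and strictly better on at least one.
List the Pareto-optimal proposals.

#1: not dominated (best cost).
#2: dominated by #5 (cost 131≤291, time 4≤15, risk 3≤8).
#3: dominated by #1 (cost 79≤114, time 16≤16, risk 1≤5).
#4: dominated by #1 (cost 79≤171, time 16≤25, risk 1≤2).
#5: not dominated (best time).
#6: not dominated.
#7: dominated by #6 (cost 265≤280, time 8≤9, risk 1≤2).

#1, #5, #6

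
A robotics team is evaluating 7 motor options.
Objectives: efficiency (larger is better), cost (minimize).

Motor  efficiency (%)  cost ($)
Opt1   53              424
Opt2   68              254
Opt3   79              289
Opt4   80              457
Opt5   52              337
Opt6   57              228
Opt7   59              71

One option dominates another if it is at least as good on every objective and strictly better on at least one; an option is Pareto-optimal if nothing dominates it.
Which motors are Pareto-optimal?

Opt2, Opt3, Opt4, Opt7

Opt1: dominated by Opt2 (efficiency 68≥53, cost 254≤424).
Opt2: not dominated.
Opt3: not dominated.
Opt4: not dominated (best efficiency).
Opt5: dominated by Opt2 (efficiency 68≥52, cost 254≤337).
Opt6: dominated by Opt7 (efficiency 59≥57, cost 71≤228).
Opt7: not dominated (best cost).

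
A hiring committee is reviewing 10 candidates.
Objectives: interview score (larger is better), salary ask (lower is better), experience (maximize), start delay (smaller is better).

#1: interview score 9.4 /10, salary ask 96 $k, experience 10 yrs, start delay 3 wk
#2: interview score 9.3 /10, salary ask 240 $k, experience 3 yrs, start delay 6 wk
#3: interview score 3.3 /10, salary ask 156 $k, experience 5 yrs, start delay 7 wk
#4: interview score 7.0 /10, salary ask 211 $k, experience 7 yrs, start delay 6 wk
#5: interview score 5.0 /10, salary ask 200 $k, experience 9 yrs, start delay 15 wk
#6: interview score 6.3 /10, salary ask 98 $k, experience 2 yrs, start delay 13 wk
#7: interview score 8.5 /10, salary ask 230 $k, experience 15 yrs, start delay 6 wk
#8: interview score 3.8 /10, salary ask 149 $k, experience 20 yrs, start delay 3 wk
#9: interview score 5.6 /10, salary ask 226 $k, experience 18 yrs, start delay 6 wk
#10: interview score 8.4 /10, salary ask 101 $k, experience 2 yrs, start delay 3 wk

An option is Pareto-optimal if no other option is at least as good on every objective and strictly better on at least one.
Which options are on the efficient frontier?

#1, #7, #8, #9

#1: not dominated (best interview score).
#2: dominated by #1 (interview score 9.4≥9.3, salary ask 96≤240, experience 10≥3, start delay 3≤6).
#3: dominated by #1 (interview score 9.4≥3.3, salary ask 96≤156, experience 10≥5, start delay 3≤7).
#4: dominated by #1 (interview score 9.4≥7.0, salary ask 96≤211, experience 10≥7, start delay 3≤6).
#5: dominated by #1 (interview score 9.4≥5.0, salary ask 96≤200, experience 10≥9, start delay 3≤15).
#6: dominated by #1 (interview score 9.4≥6.3, salary ask 96≤98, experience 10≥2, start delay 3≤13).
#7: not dominated.
#8: not dominated (best experience).
#9: not dominated.
#10: dominated by #1 (interview score 9.4≥8.4, salary ask 96≤101, experience 10≥2, start delay 3≤3).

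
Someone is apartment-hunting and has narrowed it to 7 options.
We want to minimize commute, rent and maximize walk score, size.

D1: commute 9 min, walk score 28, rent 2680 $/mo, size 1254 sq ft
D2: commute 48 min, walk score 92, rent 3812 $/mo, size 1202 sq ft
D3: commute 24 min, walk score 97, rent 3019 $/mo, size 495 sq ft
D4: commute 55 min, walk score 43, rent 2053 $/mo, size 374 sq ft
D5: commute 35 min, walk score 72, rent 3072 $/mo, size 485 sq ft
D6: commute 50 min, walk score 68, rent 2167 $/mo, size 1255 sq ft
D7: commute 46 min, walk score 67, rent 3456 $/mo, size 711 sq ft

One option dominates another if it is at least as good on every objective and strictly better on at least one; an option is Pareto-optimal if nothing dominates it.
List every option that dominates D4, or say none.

none

D1: worse on walk score (28 vs 43).
D2: worse on rent (3812 vs 2053).
D3: worse on rent (3019 vs 2053).
D5: worse on rent (3072 vs 2053).
D6: worse on rent (2167 vs 2053).
D7: worse on rent (3456 vs 2053).
No option dominates D4.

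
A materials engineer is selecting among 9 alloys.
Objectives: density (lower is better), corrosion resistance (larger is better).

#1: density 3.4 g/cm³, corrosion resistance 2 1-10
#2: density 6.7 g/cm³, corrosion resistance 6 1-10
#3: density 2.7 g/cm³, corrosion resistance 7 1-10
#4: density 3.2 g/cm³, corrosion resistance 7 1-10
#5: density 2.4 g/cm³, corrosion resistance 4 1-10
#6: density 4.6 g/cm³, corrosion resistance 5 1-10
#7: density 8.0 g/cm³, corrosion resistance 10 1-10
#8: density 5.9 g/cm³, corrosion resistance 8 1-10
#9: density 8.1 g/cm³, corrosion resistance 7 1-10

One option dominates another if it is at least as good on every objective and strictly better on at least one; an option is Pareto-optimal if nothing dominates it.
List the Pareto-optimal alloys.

#3, #5, #7, #8

#1: dominated by #3 (density 2.7≤3.4, corrosion resistance 7≥2).
#2: dominated by #3 (density 2.7≤6.7, corrosion resistance 7≥6).
#3: not dominated.
#4: dominated by #3 (density 2.7≤3.2, corrosion resistance 7≥7).
#5: not dominated (best density).
#6: dominated by #3 (density 2.7≤4.6, corrosion resistance 7≥5).
#7: not dominated (best corrosion resistance).
#8: not dominated.
#9: dominated by #3 (density 2.7≤8.1, corrosion resistance 7≥7).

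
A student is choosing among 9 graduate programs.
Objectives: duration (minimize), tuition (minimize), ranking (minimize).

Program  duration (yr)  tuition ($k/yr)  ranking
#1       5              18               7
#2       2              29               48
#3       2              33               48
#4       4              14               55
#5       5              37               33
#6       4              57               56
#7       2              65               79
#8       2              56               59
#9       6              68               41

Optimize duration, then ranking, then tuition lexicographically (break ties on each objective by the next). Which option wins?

First minimize duration: best is 2, kept {#2, #3, #7, #8}.
Then minimize ranking: best is 48, kept {#2, #3}.
Then minimize tuition: best is 29, kept {#2}.

#2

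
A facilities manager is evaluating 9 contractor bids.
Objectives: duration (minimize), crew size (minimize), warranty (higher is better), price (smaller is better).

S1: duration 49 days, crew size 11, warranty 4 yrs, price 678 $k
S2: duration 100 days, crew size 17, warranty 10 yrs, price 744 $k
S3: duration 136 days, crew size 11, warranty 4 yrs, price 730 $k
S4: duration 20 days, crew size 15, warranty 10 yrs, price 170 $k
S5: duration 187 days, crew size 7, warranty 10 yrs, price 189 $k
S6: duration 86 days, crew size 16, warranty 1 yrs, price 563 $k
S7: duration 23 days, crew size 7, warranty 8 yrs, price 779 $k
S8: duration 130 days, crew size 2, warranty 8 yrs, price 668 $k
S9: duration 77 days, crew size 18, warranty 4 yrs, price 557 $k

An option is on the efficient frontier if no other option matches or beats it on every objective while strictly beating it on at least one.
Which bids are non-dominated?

S1: not dominated.
S2: dominated by S4 (duration 20≤100, crew size 15≤17, warranty 10≥10, price 170≤744).
S3: dominated by S1 (duration 49≤136, crew size 11≤11, warranty 4≥4, price 678≤730).
S4: not dominated (best duration).
S5: not dominated.
S6: dominated by S4 (duration 20≤86, crew size 15≤16, warranty 10≥1, price 170≤563).
S7: not dominated.
S8: not dominated (best crew size).
S9: dominated by S4 (duration 20≤77, crew size 15≤18, warranty 10≥4, price 170≤557).

S1, S4, S5, S7, S8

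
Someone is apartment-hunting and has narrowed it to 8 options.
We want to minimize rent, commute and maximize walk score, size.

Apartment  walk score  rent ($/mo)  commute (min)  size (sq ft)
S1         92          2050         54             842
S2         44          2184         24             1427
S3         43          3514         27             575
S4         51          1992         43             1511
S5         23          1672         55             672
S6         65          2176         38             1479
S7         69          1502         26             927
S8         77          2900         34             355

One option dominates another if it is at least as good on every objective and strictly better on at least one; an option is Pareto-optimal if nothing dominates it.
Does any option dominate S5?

S7 vs S5: walk score 69≥23, rent 1502≤1672, commute 26≤55, size 927≥672 — S7 is at least as good on every objective and strictly better on at least one, so S7 dominates S5.

Yes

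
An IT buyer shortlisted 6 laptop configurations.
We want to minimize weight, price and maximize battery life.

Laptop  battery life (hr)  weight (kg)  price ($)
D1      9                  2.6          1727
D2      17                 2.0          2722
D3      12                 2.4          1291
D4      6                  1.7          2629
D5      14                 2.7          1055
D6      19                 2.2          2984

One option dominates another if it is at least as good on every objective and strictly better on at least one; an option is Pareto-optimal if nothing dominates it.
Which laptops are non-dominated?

D2, D3, D4, D5, D6

D1: dominated by D3 (battery life 12≥9, weight 2.4≤2.6, price 1291≤1727).
D2: not dominated.
D3: not dominated.
D4: not dominated (best weight).
D5: not dominated (best price).
D6: not dominated (best battery life).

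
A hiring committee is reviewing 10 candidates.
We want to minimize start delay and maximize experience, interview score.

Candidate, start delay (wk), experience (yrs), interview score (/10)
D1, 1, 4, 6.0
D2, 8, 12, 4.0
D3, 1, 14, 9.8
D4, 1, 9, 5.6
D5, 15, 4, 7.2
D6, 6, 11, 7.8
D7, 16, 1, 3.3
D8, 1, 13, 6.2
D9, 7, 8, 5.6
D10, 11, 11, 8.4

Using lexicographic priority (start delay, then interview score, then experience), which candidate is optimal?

D3

First minimize start delay: best is 1, kept {D1, D3, D4, D8}.
Then maximize interview score: best is 9.8, kept {D3}.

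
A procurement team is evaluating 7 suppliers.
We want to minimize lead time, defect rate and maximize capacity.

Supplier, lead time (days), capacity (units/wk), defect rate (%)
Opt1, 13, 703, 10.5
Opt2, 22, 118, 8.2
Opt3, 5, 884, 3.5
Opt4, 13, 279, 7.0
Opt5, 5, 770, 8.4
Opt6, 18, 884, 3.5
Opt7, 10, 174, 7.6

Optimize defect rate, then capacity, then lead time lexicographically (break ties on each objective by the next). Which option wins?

First minimize defect rate: best is 3.5, kept {Opt3, Opt6}.
Then maximize capacity: best is 884, kept {Opt3, Opt6}.
Then minimize lead time: best is 5, kept {Opt3}.

Opt3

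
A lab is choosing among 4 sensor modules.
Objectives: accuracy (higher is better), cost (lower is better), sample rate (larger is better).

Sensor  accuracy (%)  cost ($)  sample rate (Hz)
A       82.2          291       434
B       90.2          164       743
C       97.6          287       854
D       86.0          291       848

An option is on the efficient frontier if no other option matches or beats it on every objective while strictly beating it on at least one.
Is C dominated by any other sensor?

No

A: worse on accuracy (82.2 vs 97.6).
B: worse on accuracy (90.2 vs 97.6).
D: worse on accuracy (86.0 vs 97.6).
No option is at least as good as C on every objective and strictly better on one.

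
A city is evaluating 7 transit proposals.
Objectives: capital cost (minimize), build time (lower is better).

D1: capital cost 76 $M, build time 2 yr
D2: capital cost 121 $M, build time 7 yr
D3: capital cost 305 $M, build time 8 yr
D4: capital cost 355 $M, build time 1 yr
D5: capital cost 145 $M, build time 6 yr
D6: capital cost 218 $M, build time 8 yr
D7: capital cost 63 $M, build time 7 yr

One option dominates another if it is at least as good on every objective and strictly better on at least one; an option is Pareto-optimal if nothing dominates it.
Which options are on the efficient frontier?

D1: not dominated.
D2: dominated by D1 (capital cost 76≤121, build time 2≤7).
D3: dominated by D1 (capital cost 76≤305, build time 2≤8).
D4: not dominated (best build time).
D5: dominated by D1 (capital cost 76≤145, build time 2≤6).
D6: dominated by D1 (capital cost 76≤218, build time 2≤8).
D7: not dominated (best capital cost).

D1, D4, D7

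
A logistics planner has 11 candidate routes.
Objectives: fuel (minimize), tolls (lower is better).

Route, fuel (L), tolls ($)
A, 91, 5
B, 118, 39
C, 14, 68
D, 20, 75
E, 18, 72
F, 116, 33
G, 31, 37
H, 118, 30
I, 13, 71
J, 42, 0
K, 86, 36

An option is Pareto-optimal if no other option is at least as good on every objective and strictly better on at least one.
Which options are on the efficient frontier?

C, G, I, J

A: dominated by J (fuel 42≤91, tolls 0≤5).
B: dominated by A (fuel 91≤118, tolls 5≤39).
C: not dominated.
D: dominated by C (fuel 14≤20, tolls 68≤75).
E: dominated by C (fuel 14≤18, tolls 68≤72).
F: dominated by A (fuel 91≤116, tolls 5≤33).
G: not dominated.
H: dominated by A (fuel 91≤118, tolls 5≤30).
I: not dominated (best fuel).
J: not dominated (best tolls).
K: dominated by J (fuel 42≤86, tolls 0≤36).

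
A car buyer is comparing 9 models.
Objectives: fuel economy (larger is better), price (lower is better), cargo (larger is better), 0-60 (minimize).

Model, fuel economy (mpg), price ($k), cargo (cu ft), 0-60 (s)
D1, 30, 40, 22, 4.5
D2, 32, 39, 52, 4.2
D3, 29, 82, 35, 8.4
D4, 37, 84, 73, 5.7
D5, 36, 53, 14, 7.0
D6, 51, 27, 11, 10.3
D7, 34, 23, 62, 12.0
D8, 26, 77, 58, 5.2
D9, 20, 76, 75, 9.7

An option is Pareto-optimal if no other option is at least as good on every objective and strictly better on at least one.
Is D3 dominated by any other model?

Yes

D2 vs D3: fuel economy 32≥29, price 39≤82, cargo 52≥35, 0-60 4.2≤8.4 — D2 is at least as good on every objective and strictly better on at least one, so D2 dominates D3.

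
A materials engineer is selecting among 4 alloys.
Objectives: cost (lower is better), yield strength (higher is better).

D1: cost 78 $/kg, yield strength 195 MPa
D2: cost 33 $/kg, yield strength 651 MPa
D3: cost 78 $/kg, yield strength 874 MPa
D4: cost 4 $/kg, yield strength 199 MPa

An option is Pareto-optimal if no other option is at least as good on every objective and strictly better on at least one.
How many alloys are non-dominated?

3

D1: dominated by D2 (cost 33≤78, yield strength 651≥195).
D2: not dominated.
D3: not dominated (best yield strength).
D4: not dominated (best cost).
Pareto-optimal: D2, D3, D4 → 3.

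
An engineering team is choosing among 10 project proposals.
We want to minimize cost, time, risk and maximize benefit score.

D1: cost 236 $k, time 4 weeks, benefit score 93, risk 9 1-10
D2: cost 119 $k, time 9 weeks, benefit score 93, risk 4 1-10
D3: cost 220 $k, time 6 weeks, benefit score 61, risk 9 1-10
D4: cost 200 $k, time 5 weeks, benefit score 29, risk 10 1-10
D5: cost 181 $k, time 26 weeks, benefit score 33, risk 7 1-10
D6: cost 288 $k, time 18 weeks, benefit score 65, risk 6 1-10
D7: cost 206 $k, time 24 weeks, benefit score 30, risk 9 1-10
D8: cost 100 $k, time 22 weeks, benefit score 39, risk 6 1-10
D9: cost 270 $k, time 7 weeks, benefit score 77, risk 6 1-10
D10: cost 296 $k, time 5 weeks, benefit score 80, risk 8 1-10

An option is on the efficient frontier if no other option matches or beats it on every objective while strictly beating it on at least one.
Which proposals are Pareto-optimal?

D1, D2, D3, D4, D8, D9, D10

D1: not dominated (best time).
D2: not dominated (best risk).
D3: not dominated.
D4: not dominated.
D5: dominated by D2 (cost 119≤181, time 9≤26, benefit score 93≥33, risk 4≤7).
D6: dominated by D2 (cost 119≤288, time 9≤18, benefit score 93≥65, risk 4≤6).
D7: dominated by D2 (cost 119≤206, time 9≤24, benefit score 93≥30, risk 4≤9).
D8: not dominated (best cost).
D9: not dominated.
D10: not dominated.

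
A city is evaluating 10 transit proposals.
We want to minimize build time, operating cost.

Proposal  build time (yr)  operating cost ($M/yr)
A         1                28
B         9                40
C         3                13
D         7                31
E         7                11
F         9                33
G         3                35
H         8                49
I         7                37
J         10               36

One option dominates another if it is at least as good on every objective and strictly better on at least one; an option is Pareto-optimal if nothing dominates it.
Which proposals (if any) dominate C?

none

A: worse on operating cost (28 vs 13).
B: worse on build time (9 vs 3).
D: worse on build time (7 vs 3).
E: worse on build time (7 vs 3).
F: worse on build time (9 vs 3).
G: worse on operating cost (35 vs 13).
H: worse on build time (8 vs 3).
I: worse on build time (7 vs 3).
J: worse on build time (10 vs 3).
No option dominates C.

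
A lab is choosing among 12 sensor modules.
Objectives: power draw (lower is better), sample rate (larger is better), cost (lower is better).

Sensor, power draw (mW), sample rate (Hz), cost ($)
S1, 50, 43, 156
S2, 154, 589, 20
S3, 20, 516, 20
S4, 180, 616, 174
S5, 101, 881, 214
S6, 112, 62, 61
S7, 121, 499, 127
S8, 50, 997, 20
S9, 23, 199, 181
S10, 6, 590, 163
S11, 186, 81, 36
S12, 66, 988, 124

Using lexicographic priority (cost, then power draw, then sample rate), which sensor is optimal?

First minimize cost: best is 20, kept {S2, S3, S8}.
Then minimize power draw: best is 20, kept {S3}.

S3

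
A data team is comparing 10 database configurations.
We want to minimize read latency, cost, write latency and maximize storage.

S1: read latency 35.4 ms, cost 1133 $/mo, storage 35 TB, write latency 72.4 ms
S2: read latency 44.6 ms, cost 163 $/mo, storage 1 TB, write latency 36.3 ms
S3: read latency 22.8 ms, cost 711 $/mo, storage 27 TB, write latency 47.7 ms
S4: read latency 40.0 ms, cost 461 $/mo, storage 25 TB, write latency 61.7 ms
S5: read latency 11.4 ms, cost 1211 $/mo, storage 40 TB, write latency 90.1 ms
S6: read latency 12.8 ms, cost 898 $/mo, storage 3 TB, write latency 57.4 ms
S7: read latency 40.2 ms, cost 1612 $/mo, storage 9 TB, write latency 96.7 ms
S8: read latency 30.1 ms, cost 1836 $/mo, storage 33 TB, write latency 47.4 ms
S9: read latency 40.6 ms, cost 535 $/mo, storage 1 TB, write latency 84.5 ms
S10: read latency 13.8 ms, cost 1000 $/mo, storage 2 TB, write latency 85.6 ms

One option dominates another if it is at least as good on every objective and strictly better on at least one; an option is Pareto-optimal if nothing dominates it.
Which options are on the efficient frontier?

S1, S2, S3, S4, S5, S6, S8

S1: not dominated.
S2: not dominated (best cost).
S3: not dominated.
S4: not dominated.
S5: not dominated (best read latency).
S6: not dominated.
S7: dominated by S1 (read latency 35.4≤40.2, cost 1133≤1612, storage 35≥9, write latency 72.4≤96.7).
S8: not dominated.
S9: dominated by S4 (read latency 40.0≤40.6, cost 461≤535, storage 25≥1, write latency 61.7≤84.5).
S10: dominated by S6 (read latency 12.8≤13.8, cost 898≤1000, storage 3≥2, write latency 57.4≤85.6).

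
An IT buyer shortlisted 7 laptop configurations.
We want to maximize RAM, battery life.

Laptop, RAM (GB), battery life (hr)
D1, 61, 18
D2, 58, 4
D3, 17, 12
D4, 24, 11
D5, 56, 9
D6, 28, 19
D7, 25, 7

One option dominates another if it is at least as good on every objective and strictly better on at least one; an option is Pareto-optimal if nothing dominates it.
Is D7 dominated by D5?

D5 vs D7: RAM 56≥25, battery life 9≥7 — D5 is at least as good on every objective with at least one strict improvement.

Yes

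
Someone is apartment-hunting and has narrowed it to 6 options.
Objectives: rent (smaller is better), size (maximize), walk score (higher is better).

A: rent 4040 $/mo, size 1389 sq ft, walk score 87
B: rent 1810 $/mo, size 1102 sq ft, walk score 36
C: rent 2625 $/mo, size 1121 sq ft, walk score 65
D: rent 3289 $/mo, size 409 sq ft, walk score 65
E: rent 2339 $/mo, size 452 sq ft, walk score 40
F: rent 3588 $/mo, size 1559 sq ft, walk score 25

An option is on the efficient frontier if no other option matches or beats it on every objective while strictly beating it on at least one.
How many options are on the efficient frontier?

5

A: not dominated (best walk score).
B: not dominated (best rent).
C: not dominated.
D: dominated by C (rent 2625≤3289, size 1121≥409, walk score 65≥65).
E: not dominated.
F: not dominated (best size).
Pareto-optimal: A, B, C, E, F → 5.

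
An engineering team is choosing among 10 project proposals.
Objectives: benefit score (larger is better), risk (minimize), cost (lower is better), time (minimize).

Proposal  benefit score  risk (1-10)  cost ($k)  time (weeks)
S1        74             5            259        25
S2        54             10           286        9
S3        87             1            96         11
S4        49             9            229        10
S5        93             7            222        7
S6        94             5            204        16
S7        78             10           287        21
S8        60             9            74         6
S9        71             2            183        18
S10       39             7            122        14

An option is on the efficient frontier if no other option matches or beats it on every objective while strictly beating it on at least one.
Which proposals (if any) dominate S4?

S5, S8

S5: benefit score 93≥49, risk 7≤9, cost 222≤229, time 7≤10 — dominates S4.
S8: benefit score 60≥49, risk 9≤9, cost 74≤229, time 6≤10 — dominates S4.
Others (S1, S2, S3, S6, S7, S9, S10) are each worse than S4 on at least one objective.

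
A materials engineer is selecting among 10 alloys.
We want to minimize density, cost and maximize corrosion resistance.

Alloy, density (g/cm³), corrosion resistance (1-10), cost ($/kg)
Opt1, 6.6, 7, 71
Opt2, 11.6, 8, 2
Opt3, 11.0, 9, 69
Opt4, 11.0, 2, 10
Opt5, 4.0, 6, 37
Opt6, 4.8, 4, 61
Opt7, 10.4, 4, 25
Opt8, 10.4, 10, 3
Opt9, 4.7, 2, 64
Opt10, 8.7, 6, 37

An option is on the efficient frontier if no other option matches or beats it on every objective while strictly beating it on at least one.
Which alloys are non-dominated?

Opt1, Opt2, Opt5, Opt8

Opt1: not dominated.
Opt2: not dominated (best cost).
Opt3: dominated by Opt8 (density 10.4≤11.0, corrosion resistance 10≥9, cost 3≤69).
Opt4: dominated by Opt8 (density 10.4≤11.0, corrosion resistance 10≥2, cost 3≤10).
Opt5: not dominated (best density).
Opt6: dominated by Opt5 (density 4.0≤4.8, corrosion resistance 6≥4, cost 37≤61).
Opt7: dominated by Opt8 (density 10.4≤10.4, corrosion resistance 10≥4, cost 3≤25).
Opt8: not dominated (best corrosion resistance).
Opt9: dominated by Opt5 (density 4.0≤4.7, corrosion resistance 6≥2, cost 37≤64).
Opt10: dominated by Opt5 (density 4.0≤8.7, corrosion resistance 6≥6, cost 37≤37).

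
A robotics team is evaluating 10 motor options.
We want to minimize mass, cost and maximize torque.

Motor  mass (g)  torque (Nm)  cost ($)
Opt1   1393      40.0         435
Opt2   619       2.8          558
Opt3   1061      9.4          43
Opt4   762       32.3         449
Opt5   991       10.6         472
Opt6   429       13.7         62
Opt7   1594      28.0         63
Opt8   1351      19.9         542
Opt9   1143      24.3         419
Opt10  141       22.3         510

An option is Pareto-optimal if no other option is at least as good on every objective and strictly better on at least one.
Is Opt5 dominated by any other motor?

Opt4 vs Opt5: mass 762≤991, torque 32.3≥10.6, cost 449≤472 — Opt4 is at least as good on every objective and strictly better on at least one, so Opt4 dominates Opt5.

Yes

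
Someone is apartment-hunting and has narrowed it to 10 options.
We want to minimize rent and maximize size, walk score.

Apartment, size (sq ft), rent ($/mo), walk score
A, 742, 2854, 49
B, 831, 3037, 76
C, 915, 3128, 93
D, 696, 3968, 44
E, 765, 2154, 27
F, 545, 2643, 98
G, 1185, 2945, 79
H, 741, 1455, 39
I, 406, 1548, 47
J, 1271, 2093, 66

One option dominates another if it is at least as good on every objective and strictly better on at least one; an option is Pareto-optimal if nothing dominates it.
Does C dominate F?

No

C vs F: C is worse on rent (3128 vs 2643), so it does not dominate F.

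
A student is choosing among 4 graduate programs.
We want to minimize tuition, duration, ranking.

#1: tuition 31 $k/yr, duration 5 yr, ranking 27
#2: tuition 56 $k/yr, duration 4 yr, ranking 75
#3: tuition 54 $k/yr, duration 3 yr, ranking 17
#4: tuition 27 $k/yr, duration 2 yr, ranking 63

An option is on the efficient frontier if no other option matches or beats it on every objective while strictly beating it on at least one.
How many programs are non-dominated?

#1: not dominated.
#2: dominated by #3 (tuition 54≤56, duration 3≤4, ranking 17≤75).
#3: not dominated (best ranking).
#4: not dominated (best tuition).
Pareto-optimal: #1, #3, #4 → 3.

3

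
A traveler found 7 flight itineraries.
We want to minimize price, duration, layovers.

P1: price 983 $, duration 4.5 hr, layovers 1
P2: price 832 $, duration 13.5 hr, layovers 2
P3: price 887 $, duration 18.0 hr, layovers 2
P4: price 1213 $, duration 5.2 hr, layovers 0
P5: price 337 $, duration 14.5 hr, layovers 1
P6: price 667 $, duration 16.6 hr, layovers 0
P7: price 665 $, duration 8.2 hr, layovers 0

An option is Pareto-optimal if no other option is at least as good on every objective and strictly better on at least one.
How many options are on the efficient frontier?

P1: not dominated (best duration).
P2: dominated by P7 (price 665≤832, duration 8.2≤13.5, layovers 0≤2).
P3: dominated by P2 (price 832≤887, duration 13.5≤18.0, layovers 2≤2).
P4: not dominated.
P5: not dominated (best price).
P6: dominated by P7 (price 665≤667, duration 8.2≤16.6, layovers 0≤0).
P7: not dominated.
Pareto-optimal: P1, P4, P5, P7 → 4.

4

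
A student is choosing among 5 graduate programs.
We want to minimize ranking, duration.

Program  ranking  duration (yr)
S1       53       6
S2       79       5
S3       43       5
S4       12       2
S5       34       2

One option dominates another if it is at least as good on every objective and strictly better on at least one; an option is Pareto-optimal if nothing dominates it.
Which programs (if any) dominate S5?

S4

S4: ranking 12≤34, duration 2≤2 — dominates S5.
Others (S1, S2, S3) are each worse than S5 on at least one objective.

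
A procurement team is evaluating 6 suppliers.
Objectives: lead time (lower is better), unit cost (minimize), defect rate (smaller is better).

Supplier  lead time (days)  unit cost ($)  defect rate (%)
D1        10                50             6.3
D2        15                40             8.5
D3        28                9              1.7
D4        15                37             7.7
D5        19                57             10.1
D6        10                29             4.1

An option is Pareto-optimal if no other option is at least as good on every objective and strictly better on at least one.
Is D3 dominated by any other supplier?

No

D1: worse on unit cost (50 vs 9).
D2: worse on unit cost (40 vs 9).
D4: worse on unit cost (37 vs 9).
D5: worse on unit cost (57 vs 9).
D6: worse on unit cost (29 vs 9).
No option is at least as good as D3 on every objective and strictly better on one.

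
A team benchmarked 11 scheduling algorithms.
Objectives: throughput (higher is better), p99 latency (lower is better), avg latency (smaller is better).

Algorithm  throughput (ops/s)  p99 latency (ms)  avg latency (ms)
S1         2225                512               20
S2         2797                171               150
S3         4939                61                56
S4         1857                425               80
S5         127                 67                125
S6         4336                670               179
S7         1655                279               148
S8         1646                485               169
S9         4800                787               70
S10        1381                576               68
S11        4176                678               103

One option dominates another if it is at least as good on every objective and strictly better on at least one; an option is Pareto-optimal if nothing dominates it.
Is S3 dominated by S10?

No

S10 vs S3: S10 is worse on throughput (1381 vs 4939), so it does not dominate S3.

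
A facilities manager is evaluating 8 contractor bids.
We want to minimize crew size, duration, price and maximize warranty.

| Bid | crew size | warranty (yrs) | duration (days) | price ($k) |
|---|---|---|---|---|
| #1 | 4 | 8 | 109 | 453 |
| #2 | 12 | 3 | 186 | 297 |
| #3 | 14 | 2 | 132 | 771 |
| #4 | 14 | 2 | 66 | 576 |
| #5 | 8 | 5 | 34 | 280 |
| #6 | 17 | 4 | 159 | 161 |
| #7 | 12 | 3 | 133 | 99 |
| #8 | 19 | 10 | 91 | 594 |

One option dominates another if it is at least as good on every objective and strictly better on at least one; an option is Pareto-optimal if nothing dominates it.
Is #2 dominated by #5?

#5 vs #2: crew size 8≤12, warranty 5≥3, duration 34≤186, price 280≤297 — #5 is at least as good on every objective with at least one strict improvement.

Yes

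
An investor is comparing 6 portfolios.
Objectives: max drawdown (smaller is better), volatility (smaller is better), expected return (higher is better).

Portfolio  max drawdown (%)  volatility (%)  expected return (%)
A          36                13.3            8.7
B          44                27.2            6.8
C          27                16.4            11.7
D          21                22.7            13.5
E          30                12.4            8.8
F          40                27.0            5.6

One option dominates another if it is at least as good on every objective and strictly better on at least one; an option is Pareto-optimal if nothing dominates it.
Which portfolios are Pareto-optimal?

C, D, E

A: dominated by E (max drawdown 30≤36, volatility 12.4≤13.3, expected return 8.8≥8.7).
B: dominated by A (max drawdown 36≤44, volatility 13.3≤27.2, expected return 8.7≥6.8).
C: not dominated.
D: not dominated (best max drawdown).
E: not dominated (best volatility).
F: dominated by A (max drawdown 36≤40, volatility 13.3≤27.0, expected return 8.7≥5.6).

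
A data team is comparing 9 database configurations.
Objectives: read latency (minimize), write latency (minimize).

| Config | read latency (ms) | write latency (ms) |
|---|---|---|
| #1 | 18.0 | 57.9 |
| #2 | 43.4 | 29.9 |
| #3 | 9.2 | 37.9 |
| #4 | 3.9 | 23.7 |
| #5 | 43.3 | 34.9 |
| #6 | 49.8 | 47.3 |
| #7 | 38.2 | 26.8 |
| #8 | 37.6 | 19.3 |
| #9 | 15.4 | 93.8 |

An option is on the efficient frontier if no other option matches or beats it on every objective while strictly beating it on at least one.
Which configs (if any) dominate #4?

none

#1: worse on read latency (18.0 vs 3.9).
#2: worse on read latency (43.4 vs 3.9).
#3: worse on read latency (9.2 vs 3.9).
#5: worse on read latency (43.3 vs 3.9).
#6: worse on read latency (49.8 vs 3.9).
#7: worse on read latency (38.2 vs 3.9).
#8: worse on read latency (37.6 vs 3.9).
#9: worse on read latency (15.4 vs 3.9).
No option dominates #4.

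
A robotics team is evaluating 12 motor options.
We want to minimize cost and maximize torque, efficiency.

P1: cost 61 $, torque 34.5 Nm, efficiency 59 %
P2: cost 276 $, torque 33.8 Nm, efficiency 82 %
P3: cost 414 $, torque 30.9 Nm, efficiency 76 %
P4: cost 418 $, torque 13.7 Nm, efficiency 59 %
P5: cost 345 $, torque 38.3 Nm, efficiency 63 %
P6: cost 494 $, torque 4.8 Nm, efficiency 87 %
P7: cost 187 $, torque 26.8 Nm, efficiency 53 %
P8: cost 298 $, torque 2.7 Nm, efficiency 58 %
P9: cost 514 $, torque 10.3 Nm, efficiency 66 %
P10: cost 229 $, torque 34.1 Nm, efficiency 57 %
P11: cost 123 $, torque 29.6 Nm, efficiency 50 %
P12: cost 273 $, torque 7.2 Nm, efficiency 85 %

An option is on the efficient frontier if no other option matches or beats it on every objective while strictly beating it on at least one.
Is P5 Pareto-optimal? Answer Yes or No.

Yes

P1: worse on torque (34.5 vs 38.3).
P2: worse on torque (33.8 vs 38.3).
P3: worse on cost (414 vs 345).
P4: worse on cost (418 vs 345).
P6: worse on cost (494 vs 345).
P7: worse on torque (26.8 vs 38.3).
P8: worse on torque (2.7 vs 38.3).
P9: worse on cost (514 vs 345).
P10: worse on torque (34.1 vs 38.3).
P11: worse on torque (29.6 vs 38.3).
P12: worse on torque (7.2 vs 38.3).
No option is at least as good as P5 on every objective and strictly better on one.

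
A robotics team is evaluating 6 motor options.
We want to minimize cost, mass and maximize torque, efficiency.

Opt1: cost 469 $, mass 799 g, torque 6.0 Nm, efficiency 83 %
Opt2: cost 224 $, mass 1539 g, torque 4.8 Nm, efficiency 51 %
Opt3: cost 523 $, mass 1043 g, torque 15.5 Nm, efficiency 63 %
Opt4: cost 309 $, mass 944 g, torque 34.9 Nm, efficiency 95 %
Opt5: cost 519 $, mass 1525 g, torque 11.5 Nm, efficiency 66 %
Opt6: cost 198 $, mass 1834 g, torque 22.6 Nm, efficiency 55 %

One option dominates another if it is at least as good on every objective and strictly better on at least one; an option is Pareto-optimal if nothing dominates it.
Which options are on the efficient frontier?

Opt1: not dominated (best mass).
Opt2: not dominated.
Opt3: dominated by Opt4 (cost 309≤523, mass 944≤1043, torque 34.9≥15.5, efficiency 95≥63).
Opt4: not dominated (best torque).
Opt5: dominated by Opt4 (cost 309≤519, mass 944≤1525, torque 34.9≥11.5, efficiency 95≥66).
Opt6: not dominated (best cost).

Opt1, Opt2, Opt4, Opt6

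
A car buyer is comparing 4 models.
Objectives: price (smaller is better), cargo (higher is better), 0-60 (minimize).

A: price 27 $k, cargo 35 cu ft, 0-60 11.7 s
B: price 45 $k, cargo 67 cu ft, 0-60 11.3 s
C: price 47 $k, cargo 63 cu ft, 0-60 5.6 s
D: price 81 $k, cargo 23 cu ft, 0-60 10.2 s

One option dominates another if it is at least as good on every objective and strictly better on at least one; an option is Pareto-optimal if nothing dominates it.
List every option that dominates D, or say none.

C

C: price 47≤81, cargo 63≥23, 0-60 5.6≤10.2 — dominates D.
Others (A, B) are each worse than D on at least one objective.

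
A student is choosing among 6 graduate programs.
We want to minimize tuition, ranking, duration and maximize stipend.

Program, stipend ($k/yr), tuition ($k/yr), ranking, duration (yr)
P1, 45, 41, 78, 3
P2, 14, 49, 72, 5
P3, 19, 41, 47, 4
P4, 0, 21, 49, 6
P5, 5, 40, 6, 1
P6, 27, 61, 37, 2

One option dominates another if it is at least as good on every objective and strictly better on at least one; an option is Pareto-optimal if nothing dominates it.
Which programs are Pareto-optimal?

P1: not dominated (best stipend).
P2: dominated by P3 (stipend 19≥14, tuition 41≤49, ranking 47≤72, duration 4≤5).
P3: not dominated.
P4: not dominated (best tuition).
P5: not dominated (best ranking).
P6: not dominated.

P1, P3, P4, P5, P6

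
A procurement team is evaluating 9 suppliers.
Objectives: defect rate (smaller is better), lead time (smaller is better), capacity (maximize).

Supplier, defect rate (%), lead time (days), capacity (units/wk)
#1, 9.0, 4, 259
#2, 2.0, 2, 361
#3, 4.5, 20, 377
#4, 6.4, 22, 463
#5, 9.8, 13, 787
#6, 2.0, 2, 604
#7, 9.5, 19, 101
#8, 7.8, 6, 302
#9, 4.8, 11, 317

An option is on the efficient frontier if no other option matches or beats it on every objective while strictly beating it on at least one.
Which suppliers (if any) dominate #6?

none

#1: worse on defect rate (9.0 vs 2.0).
#2: worse on capacity (361 vs 604).
#3: worse on defect rate (4.5 vs 2.0).
#4: worse on defect rate (6.4 vs 2.0).
#5: worse on defect rate (9.8 vs 2.0).
#7: worse on defect rate (9.5 vs 2.0).
#8: worse on defect rate (7.8 vs 2.0).
#9: worse on defect rate (4.8 vs 2.0).
No option dominates #6.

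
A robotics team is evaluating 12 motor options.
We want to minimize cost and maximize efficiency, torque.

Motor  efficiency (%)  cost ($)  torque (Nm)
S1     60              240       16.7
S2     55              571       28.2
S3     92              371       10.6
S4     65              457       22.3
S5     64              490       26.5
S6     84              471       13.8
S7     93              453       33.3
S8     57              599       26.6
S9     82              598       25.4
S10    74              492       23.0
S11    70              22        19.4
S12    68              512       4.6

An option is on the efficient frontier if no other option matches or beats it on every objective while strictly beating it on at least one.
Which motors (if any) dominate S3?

S1: worse on efficiency (60 vs 92).
S2: worse on efficiency (55 vs 92).
S4: worse on efficiency (65 vs 92).
S5: worse on efficiency (64 vs 92).
S6: worse on efficiency (84 vs 92).
S7: worse on cost (453 vs 371).
S8: worse on efficiency (57 vs 92).
S9: worse on efficiency (82 vs 92).
S10: worse on efficiency (74 vs 92).
S11: worse on efficiency (70 vs 92).
S12: worse on efficiency (68 vs 92).
No option dominates S3.

none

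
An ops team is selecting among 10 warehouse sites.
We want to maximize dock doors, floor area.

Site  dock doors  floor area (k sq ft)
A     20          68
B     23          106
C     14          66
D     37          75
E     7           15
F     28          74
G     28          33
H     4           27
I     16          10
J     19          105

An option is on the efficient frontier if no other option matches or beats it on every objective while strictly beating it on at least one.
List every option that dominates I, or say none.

A, B, D, F, G, J

A: dock doors 20≥16, floor area 68≥10 — dominates I.
B: dock doors 23≥16, floor area 106≥10 — dominates I.
D: dock doors 37≥16, floor area 75≥10 — dominates I.
F: dock doors 28≥16, floor area 74≥10 — dominates I.
G: dock doors 28≥16, floor area 33≥10 — dominates I.
J: dock doors 19≥16, floor area 105≥10 — dominates I.
Others (C, E, H) are each worse than I on at least one objective.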